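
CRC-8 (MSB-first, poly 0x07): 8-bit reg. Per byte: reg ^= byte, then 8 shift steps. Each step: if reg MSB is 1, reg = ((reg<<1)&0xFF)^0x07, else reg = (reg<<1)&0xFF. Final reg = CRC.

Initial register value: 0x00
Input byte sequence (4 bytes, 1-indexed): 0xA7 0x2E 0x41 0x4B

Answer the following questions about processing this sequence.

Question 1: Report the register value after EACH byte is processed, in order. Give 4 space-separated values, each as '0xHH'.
0x7C 0xB9 0xE6 0x4A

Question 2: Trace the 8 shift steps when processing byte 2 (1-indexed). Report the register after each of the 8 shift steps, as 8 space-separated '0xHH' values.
Answer: 0xA4 0x4F 0x9E 0x3B 0x76 0xEC 0xDF 0xB9

Derivation:
After byte 1 (0xA7): reg=0x7C
Register before byte 2: 0x7C
After XOR with byte 0x2E: 0x52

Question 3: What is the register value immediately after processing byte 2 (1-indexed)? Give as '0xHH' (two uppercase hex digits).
After byte 1 (0xA7): reg=0x7C
After byte 2 (0x2E): reg=0xB9

Answer: 0xB9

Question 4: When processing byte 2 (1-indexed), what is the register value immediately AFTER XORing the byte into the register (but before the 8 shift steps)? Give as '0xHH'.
Register before byte 2: 0x7C
Byte 2: 0x2E
0x7C XOR 0x2E = 0x52

Answer: 0x52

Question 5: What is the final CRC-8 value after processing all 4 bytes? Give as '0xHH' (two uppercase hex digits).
Answer: 0x4A

Derivation:
After byte 1 (0xA7): reg=0x7C
After byte 2 (0x2E): reg=0xB9
After byte 3 (0x41): reg=0xE6
After byte 4 (0x4B): reg=0x4A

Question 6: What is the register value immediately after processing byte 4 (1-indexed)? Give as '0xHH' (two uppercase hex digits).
Answer: 0x4A

Derivation:
After byte 1 (0xA7): reg=0x7C
After byte 2 (0x2E): reg=0xB9
After byte 3 (0x41): reg=0xE6
After byte 4 (0x4B): reg=0x4A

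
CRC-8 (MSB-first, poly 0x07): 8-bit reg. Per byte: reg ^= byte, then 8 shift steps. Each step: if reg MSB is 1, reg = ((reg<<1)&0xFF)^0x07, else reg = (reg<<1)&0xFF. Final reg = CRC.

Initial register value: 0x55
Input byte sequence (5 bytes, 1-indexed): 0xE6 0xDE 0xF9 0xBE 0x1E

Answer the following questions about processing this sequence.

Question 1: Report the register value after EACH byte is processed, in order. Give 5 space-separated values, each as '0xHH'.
0x10 0x64 0xDA 0x3B 0xFB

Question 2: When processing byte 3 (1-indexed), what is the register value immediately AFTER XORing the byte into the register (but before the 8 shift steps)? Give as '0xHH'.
Answer: 0x9D

Derivation:
Register before byte 3: 0x64
Byte 3: 0xF9
0x64 XOR 0xF9 = 0x9D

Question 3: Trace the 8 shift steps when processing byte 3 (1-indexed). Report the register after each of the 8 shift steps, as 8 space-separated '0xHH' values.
After byte 1 (0xE6): reg=0x10
After byte 2 (0xDE): reg=0x64
Register before byte 3: 0x64
After XOR with byte 0xF9: 0x9D

Answer: 0x3D 0x7A 0xF4 0xEF 0xD9 0xB5 0x6D 0xDA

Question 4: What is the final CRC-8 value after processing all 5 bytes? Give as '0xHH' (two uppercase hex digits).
Answer: 0xFB

Derivation:
After byte 1 (0xE6): reg=0x10
After byte 2 (0xDE): reg=0x64
After byte 3 (0xF9): reg=0xDA
After byte 4 (0xBE): reg=0x3B
After byte 5 (0x1E): reg=0xFB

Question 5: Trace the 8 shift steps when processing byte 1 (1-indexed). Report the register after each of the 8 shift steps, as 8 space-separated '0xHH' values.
Register before byte 1: 0x55
After XOR with byte 0xE6: 0xB3

Answer: 0x61 0xC2 0x83 0x01 0x02 0x04 0x08 0x10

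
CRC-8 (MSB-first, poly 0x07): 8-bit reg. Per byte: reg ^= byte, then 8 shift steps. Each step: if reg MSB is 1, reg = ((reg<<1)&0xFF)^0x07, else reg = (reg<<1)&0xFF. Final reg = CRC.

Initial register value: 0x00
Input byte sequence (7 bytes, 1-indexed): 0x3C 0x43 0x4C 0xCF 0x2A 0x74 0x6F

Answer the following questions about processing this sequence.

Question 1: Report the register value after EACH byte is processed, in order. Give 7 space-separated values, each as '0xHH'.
0xB4 0xCB 0x9C 0xBE 0xE5 0xFE 0xFE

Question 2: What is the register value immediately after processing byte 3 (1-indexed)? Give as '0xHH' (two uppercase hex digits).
After byte 1 (0x3C): reg=0xB4
After byte 2 (0x43): reg=0xCB
After byte 3 (0x4C): reg=0x9C

Answer: 0x9C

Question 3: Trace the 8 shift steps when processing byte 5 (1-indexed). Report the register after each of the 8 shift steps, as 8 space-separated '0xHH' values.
After byte 1 (0x3C): reg=0xB4
After byte 2 (0x43): reg=0xCB
After byte 3 (0x4C): reg=0x9C
After byte 4 (0xCF): reg=0xBE
Register before byte 5: 0xBE
After XOR with byte 0x2A: 0x94

Answer: 0x2F 0x5E 0xBC 0x7F 0xFE 0xFB 0xF1 0xE5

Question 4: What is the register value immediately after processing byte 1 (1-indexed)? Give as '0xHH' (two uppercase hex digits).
Answer: 0xB4

Derivation:
After byte 1 (0x3C): reg=0xB4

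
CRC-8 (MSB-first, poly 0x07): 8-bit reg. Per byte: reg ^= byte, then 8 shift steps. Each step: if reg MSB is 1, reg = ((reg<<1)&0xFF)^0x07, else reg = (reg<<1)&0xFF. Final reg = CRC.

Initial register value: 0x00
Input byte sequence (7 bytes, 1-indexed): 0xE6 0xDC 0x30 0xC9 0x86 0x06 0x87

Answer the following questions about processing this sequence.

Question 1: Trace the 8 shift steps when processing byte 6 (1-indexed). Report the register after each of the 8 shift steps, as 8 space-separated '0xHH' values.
Answer: 0xF2 0xE3 0xC1 0x85 0x0D 0x1A 0x34 0x68

Derivation:
After byte 1 (0xE6): reg=0xBC
After byte 2 (0xDC): reg=0x27
After byte 3 (0x30): reg=0x65
After byte 4 (0xC9): reg=0x4D
After byte 5 (0x86): reg=0x7F
Register before byte 6: 0x7F
After XOR with byte 0x06: 0x79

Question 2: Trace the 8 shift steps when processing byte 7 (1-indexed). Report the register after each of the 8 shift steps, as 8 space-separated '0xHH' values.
Answer: 0xD9 0xB5 0x6D 0xDA 0xB3 0x61 0xC2 0x83

Derivation:
After byte 1 (0xE6): reg=0xBC
After byte 2 (0xDC): reg=0x27
After byte 3 (0x30): reg=0x65
After byte 4 (0xC9): reg=0x4D
After byte 5 (0x86): reg=0x7F
After byte 6 (0x06): reg=0x68
Register before byte 7: 0x68
After XOR with byte 0x87: 0xEF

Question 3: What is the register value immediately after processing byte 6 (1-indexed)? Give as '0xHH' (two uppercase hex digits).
Answer: 0x68

Derivation:
After byte 1 (0xE6): reg=0xBC
After byte 2 (0xDC): reg=0x27
After byte 3 (0x30): reg=0x65
After byte 4 (0xC9): reg=0x4D
After byte 5 (0x86): reg=0x7F
After byte 6 (0x06): reg=0x68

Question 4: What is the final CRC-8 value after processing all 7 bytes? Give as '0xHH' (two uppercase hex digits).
Answer: 0x83

Derivation:
After byte 1 (0xE6): reg=0xBC
After byte 2 (0xDC): reg=0x27
After byte 3 (0x30): reg=0x65
After byte 4 (0xC9): reg=0x4D
After byte 5 (0x86): reg=0x7F
After byte 6 (0x06): reg=0x68
After byte 7 (0x87): reg=0x83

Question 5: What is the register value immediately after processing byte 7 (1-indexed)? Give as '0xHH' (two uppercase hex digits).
After byte 1 (0xE6): reg=0xBC
After byte 2 (0xDC): reg=0x27
After byte 3 (0x30): reg=0x65
After byte 4 (0xC9): reg=0x4D
After byte 5 (0x86): reg=0x7F
After byte 6 (0x06): reg=0x68
After byte 7 (0x87): reg=0x83

Answer: 0x83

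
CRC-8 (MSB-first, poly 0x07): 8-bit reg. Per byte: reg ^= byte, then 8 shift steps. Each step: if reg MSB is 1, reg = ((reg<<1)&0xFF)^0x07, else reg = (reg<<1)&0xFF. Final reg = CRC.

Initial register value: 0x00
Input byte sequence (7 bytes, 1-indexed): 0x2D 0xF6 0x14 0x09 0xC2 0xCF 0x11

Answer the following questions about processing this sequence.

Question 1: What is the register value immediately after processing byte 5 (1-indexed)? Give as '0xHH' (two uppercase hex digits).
After byte 1 (0x2D): reg=0xC3
After byte 2 (0xF6): reg=0x8B
After byte 3 (0x14): reg=0xD4
After byte 4 (0x09): reg=0x1D
After byte 5 (0xC2): reg=0x13

Answer: 0x13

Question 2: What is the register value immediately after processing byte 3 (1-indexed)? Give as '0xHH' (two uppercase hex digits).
Answer: 0xD4

Derivation:
After byte 1 (0x2D): reg=0xC3
After byte 2 (0xF6): reg=0x8B
After byte 3 (0x14): reg=0xD4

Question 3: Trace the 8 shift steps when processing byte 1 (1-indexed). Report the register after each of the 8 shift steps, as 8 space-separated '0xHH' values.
Answer: 0x5A 0xB4 0x6F 0xDE 0xBB 0x71 0xE2 0xC3

Derivation:
Register before byte 1: 0x00
After XOR with byte 0x2D: 0x2D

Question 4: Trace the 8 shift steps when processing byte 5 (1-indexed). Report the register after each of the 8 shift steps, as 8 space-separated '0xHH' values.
Answer: 0xB9 0x75 0xEA 0xD3 0xA1 0x45 0x8A 0x13

Derivation:
After byte 1 (0x2D): reg=0xC3
After byte 2 (0xF6): reg=0x8B
After byte 3 (0x14): reg=0xD4
After byte 4 (0x09): reg=0x1D
Register before byte 5: 0x1D
After XOR with byte 0xC2: 0xDF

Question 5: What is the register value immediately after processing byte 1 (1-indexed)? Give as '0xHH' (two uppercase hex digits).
After byte 1 (0x2D): reg=0xC3

Answer: 0xC3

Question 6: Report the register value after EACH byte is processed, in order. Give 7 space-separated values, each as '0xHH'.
0xC3 0x8B 0xD4 0x1D 0x13 0x1A 0x31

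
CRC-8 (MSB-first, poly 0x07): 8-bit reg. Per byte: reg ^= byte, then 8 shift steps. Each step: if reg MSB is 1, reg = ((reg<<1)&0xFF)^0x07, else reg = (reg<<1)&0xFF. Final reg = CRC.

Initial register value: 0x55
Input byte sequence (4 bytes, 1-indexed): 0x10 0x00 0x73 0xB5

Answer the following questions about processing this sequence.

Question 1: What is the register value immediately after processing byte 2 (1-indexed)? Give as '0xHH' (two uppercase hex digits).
Answer: 0x1A

Derivation:
After byte 1 (0x10): reg=0xDC
After byte 2 (0x00): reg=0x1A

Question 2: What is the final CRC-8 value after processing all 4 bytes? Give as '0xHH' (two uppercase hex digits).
After byte 1 (0x10): reg=0xDC
After byte 2 (0x00): reg=0x1A
After byte 3 (0x73): reg=0x18
After byte 4 (0xB5): reg=0x4A

Answer: 0x4A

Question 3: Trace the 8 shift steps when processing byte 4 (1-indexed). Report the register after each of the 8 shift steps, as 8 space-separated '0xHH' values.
Answer: 0x5D 0xBA 0x73 0xE6 0xCB 0x91 0x25 0x4A

Derivation:
After byte 1 (0x10): reg=0xDC
After byte 2 (0x00): reg=0x1A
After byte 3 (0x73): reg=0x18
Register before byte 4: 0x18
After XOR with byte 0xB5: 0xAD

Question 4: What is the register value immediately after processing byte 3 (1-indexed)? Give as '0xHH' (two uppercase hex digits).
Answer: 0x18

Derivation:
After byte 1 (0x10): reg=0xDC
After byte 2 (0x00): reg=0x1A
After byte 3 (0x73): reg=0x18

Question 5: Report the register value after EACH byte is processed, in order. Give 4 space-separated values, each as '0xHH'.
0xDC 0x1A 0x18 0x4A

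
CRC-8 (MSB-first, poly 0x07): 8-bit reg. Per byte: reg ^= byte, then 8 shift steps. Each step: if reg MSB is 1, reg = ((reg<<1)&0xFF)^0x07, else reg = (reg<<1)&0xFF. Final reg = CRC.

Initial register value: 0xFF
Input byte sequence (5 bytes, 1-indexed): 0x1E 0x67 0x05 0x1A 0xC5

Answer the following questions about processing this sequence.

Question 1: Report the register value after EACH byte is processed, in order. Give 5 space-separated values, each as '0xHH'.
0xA9 0x64 0x20 0xA6 0x2E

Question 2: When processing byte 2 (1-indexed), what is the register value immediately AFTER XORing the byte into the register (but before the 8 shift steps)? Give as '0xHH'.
Answer: 0xCE

Derivation:
Register before byte 2: 0xA9
Byte 2: 0x67
0xA9 XOR 0x67 = 0xCE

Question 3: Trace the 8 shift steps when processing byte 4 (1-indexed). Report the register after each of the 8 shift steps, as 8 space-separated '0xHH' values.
Answer: 0x74 0xE8 0xD7 0xA9 0x55 0xAA 0x53 0xA6

Derivation:
After byte 1 (0x1E): reg=0xA9
After byte 2 (0x67): reg=0x64
After byte 3 (0x05): reg=0x20
Register before byte 4: 0x20
After XOR with byte 0x1A: 0x3A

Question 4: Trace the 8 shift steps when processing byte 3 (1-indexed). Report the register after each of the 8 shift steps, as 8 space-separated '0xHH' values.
After byte 1 (0x1E): reg=0xA9
After byte 2 (0x67): reg=0x64
Register before byte 3: 0x64
After XOR with byte 0x05: 0x61

Answer: 0xC2 0x83 0x01 0x02 0x04 0x08 0x10 0x20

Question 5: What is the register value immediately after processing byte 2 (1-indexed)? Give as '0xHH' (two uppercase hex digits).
After byte 1 (0x1E): reg=0xA9
After byte 2 (0x67): reg=0x64

Answer: 0x64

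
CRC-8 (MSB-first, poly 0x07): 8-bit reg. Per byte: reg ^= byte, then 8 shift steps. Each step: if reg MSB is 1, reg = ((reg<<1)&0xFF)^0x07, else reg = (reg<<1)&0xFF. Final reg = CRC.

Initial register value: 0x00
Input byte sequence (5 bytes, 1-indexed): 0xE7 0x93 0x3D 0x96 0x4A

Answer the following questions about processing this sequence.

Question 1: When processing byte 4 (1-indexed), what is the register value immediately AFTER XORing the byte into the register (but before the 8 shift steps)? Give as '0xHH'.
Register before byte 4: 0xB5
Byte 4: 0x96
0xB5 XOR 0x96 = 0x23

Answer: 0x23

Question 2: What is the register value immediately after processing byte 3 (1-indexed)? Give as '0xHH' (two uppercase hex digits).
After byte 1 (0xE7): reg=0xBB
After byte 2 (0x93): reg=0xD8
After byte 3 (0x3D): reg=0xB5

Answer: 0xB5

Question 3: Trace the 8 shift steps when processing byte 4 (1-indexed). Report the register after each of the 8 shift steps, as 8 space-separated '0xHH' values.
Answer: 0x46 0x8C 0x1F 0x3E 0x7C 0xF8 0xF7 0xE9

Derivation:
After byte 1 (0xE7): reg=0xBB
After byte 2 (0x93): reg=0xD8
After byte 3 (0x3D): reg=0xB5
Register before byte 4: 0xB5
After XOR with byte 0x96: 0x23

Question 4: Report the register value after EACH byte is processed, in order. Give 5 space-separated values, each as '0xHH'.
0xBB 0xD8 0xB5 0xE9 0x60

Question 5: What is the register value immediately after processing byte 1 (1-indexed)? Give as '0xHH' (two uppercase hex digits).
After byte 1 (0xE7): reg=0xBB

Answer: 0xBB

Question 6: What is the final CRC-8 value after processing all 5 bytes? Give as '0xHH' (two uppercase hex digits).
Answer: 0x60

Derivation:
After byte 1 (0xE7): reg=0xBB
After byte 2 (0x93): reg=0xD8
After byte 3 (0x3D): reg=0xB5
After byte 4 (0x96): reg=0xE9
After byte 5 (0x4A): reg=0x60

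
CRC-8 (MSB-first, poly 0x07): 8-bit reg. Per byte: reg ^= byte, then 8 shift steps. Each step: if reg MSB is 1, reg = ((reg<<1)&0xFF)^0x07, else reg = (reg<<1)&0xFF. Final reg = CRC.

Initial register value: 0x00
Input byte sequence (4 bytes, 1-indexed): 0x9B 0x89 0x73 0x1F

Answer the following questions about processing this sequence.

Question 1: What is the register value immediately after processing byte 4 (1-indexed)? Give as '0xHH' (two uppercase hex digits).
After byte 1 (0x9B): reg=0xC8
After byte 2 (0x89): reg=0xC0
After byte 3 (0x73): reg=0x10
After byte 4 (0x1F): reg=0x2D

Answer: 0x2D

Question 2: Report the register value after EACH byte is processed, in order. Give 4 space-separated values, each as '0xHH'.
0xC8 0xC0 0x10 0x2D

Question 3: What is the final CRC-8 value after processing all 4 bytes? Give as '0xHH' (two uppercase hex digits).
After byte 1 (0x9B): reg=0xC8
After byte 2 (0x89): reg=0xC0
After byte 3 (0x73): reg=0x10
After byte 4 (0x1F): reg=0x2D

Answer: 0x2D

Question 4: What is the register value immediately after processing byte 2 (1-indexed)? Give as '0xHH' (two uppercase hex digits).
After byte 1 (0x9B): reg=0xC8
After byte 2 (0x89): reg=0xC0

Answer: 0xC0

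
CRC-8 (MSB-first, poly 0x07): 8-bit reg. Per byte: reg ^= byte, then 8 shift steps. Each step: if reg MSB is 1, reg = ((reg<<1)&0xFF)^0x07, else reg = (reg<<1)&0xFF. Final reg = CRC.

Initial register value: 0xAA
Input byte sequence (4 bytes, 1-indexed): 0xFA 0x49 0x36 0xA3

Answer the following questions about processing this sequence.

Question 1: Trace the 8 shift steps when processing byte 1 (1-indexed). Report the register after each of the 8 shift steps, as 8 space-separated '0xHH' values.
Register before byte 1: 0xAA
After XOR with byte 0xFA: 0x50

Answer: 0xA0 0x47 0x8E 0x1B 0x36 0x6C 0xD8 0xB7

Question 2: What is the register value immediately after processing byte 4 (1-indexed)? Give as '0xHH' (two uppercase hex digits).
After byte 1 (0xFA): reg=0xB7
After byte 2 (0x49): reg=0xF4
After byte 3 (0x36): reg=0x40
After byte 4 (0xA3): reg=0xA7

Answer: 0xA7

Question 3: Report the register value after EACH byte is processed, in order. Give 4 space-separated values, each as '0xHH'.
0xB7 0xF4 0x40 0xA7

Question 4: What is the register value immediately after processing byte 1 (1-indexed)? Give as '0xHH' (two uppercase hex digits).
Answer: 0xB7

Derivation:
After byte 1 (0xFA): reg=0xB7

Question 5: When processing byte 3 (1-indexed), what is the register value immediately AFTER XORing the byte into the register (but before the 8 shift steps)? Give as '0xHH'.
Answer: 0xC2

Derivation:
Register before byte 3: 0xF4
Byte 3: 0x36
0xF4 XOR 0x36 = 0xC2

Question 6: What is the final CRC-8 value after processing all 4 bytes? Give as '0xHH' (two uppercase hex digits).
After byte 1 (0xFA): reg=0xB7
After byte 2 (0x49): reg=0xF4
After byte 3 (0x36): reg=0x40
After byte 4 (0xA3): reg=0xA7

Answer: 0xA7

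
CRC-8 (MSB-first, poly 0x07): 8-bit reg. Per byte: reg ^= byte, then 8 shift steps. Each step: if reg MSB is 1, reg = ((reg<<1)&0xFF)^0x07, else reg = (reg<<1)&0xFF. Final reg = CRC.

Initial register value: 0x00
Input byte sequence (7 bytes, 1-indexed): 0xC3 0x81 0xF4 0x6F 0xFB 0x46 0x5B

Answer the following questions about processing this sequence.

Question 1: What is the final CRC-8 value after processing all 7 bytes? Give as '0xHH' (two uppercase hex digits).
Answer: 0x4E

Derivation:
After byte 1 (0xC3): reg=0x47
After byte 2 (0x81): reg=0x5C
After byte 3 (0xF4): reg=0x51
After byte 4 (0x6F): reg=0xBA
After byte 5 (0xFB): reg=0xC0
After byte 6 (0x46): reg=0x9B
After byte 7 (0x5B): reg=0x4E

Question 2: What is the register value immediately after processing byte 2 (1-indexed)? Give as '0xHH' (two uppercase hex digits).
After byte 1 (0xC3): reg=0x47
After byte 2 (0x81): reg=0x5C

Answer: 0x5C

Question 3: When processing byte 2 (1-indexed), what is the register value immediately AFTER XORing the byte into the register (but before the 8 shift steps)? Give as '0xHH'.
Answer: 0xC6

Derivation:
Register before byte 2: 0x47
Byte 2: 0x81
0x47 XOR 0x81 = 0xC6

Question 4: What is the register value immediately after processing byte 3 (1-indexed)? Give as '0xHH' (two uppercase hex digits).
After byte 1 (0xC3): reg=0x47
After byte 2 (0x81): reg=0x5C
After byte 3 (0xF4): reg=0x51

Answer: 0x51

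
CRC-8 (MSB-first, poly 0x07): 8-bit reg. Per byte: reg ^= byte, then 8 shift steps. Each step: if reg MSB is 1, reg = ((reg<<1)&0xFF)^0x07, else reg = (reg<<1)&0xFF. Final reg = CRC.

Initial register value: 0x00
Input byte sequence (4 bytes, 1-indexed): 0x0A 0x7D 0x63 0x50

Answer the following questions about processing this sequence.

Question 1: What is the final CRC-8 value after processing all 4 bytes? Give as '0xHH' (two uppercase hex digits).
After byte 1 (0x0A): reg=0x36
After byte 2 (0x7D): reg=0xF6
After byte 3 (0x63): reg=0xE2
After byte 4 (0x50): reg=0x17

Answer: 0x17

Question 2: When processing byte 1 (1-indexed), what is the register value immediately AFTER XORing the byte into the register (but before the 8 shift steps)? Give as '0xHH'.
Register before byte 1: 0x00
Byte 1: 0x0A
0x00 XOR 0x0A = 0x0A

Answer: 0x0A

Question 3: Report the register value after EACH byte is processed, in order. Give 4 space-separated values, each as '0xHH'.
0x36 0xF6 0xE2 0x17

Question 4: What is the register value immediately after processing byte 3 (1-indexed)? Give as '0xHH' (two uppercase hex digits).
After byte 1 (0x0A): reg=0x36
After byte 2 (0x7D): reg=0xF6
After byte 3 (0x63): reg=0xE2

Answer: 0xE2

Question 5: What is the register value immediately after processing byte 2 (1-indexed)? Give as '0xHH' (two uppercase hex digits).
Answer: 0xF6

Derivation:
After byte 1 (0x0A): reg=0x36
After byte 2 (0x7D): reg=0xF6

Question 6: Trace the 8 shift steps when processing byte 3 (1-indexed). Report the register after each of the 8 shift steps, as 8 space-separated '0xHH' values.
After byte 1 (0x0A): reg=0x36
After byte 2 (0x7D): reg=0xF6
Register before byte 3: 0xF6
After XOR with byte 0x63: 0x95

Answer: 0x2D 0x5A 0xB4 0x6F 0xDE 0xBB 0x71 0xE2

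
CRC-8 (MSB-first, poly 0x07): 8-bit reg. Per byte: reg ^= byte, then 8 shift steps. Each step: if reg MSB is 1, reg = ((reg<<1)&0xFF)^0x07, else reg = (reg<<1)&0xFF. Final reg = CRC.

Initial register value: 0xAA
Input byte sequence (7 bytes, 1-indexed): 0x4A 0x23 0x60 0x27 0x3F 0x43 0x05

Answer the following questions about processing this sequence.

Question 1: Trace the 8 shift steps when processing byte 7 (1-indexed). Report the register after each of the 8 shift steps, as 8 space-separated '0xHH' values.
After byte 1 (0x4A): reg=0xAE
After byte 2 (0x23): reg=0xAA
After byte 3 (0x60): reg=0x78
After byte 4 (0x27): reg=0x9A
After byte 5 (0x3F): reg=0x72
After byte 6 (0x43): reg=0x97
Register before byte 7: 0x97
After XOR with byte 0x05: 0x92

Answer: 0x23 0x46 0x8C 0x1F 0x3E 0x7C 0xF8 0xF7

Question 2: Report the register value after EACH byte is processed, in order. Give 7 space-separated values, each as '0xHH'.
0xAE 0xAA 0x78 0x9A 0x72 0x97 0xF7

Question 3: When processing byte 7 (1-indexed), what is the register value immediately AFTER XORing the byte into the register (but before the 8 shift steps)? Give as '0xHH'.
Register before byte 7: 0x97
Byte 7: 0x05
0x97 XOR 0x05 = 0x92

Answer: 0x92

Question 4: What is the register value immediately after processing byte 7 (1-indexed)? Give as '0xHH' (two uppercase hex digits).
After byte 1 (0x4A): reg=0xAE
After byte 2 (0x23): reg=0xAA
After byte 3 (0x60): reg=0x78
After byte 4 (0x27): reg=0x9A
After byte 5 (0x3F): reg=0x72
After byte 6 (0x43): reg=0x97
After byte 7 (0x05): reg=0xF7

Answer: 0xF7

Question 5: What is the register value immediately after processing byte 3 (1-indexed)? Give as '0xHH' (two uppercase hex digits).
Answer: 0x78

Derivation:
After byte 1 (0x4A): reg=0xAE
After byte 2 (0x23): reg=0xAA
After byte 3 (0x60): reg=0x78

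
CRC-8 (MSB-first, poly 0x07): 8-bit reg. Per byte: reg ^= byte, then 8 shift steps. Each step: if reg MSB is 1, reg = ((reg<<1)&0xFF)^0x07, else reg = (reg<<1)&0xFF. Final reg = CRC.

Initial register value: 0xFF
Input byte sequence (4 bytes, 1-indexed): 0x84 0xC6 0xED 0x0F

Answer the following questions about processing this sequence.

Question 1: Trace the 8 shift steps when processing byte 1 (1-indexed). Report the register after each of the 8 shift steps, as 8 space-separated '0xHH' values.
Register before byte 1: 0xFF
After XOR with byte 0x84: 0x7B

Answer: 0xF6 0xEB 0xD1 0xA5 0x4D 0x9A 0x33 0x66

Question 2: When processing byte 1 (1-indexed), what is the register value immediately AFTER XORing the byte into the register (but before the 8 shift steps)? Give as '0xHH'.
Register before byte 1: 0xFF
Byte 1: 0x84
0xFF XOR 0x84 = 0x7B

Answer: 0x7B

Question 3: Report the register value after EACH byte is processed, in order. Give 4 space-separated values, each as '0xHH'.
0x66 0x69 0x95 0xCF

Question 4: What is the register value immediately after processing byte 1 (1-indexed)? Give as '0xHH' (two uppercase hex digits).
Answer: 0x66

Derivation:
After byte 1 (0x84): reg=0x66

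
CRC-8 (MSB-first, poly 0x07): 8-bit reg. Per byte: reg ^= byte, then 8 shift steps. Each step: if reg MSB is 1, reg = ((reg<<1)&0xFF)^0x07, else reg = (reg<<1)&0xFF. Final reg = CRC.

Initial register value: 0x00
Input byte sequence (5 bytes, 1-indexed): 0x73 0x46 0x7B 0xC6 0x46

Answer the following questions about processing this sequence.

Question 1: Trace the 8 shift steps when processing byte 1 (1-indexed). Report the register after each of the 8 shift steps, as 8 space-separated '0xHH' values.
Register before byte 1: 0x00
After XOR with byte 0x73: 0x73

Answer: 0xE6 0xCB 0x91 0x25 0x4A 0x94 0x2F 0x5E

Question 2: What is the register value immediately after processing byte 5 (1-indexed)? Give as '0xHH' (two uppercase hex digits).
After byte 1 (0x73): reg=0x5E
After byte 2 (0x46): reg=0x48
After byte 3 (0x7B): reg=0x99
After byte 4 (0xC6): reg=0x9A
After byte 5 (0x46): reg=0x1A

Answer: 0x1A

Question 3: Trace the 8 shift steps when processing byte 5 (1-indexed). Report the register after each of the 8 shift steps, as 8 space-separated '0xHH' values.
Answer: 0xBF 0x79 0xF2 0xE3 0xC1 0x85 0x0D 0x1A

Derivation:
After byte 1 (0x73): reg=0x5E
After byte 2 (0x46): reg=0x48
After byte 3 (0x7B): reg=0x99
After byte 4 (0xC6): reg=0x9A
Register before byte 5: 0x9A
After XOR with byte 0x46: 0xDC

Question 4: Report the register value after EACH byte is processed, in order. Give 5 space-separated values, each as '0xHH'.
0x5E 0x48 0x99 0x9A 0x1A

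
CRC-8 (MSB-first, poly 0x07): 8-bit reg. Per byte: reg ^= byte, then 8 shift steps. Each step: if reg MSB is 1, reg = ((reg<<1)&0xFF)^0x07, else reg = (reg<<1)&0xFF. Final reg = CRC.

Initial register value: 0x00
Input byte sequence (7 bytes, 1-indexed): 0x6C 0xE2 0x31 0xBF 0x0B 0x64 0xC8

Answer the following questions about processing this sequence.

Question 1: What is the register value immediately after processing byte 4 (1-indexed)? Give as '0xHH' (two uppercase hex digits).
Answer: 0x7D

Derivation:
After byte 1 (0x6C): reg=0x03
After byte 2 (0xE2): reg=0xA9
After byte 3 (0x31): reg=0xC1
After byte 4 (0xBF): reg=0x7D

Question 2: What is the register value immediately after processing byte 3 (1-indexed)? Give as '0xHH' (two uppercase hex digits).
Answer: 0xC1

Derivation:
After byte 1 (0x6C): reg=0x03
After byte 2 (0xE2): reg=0xA9
After byte 3 (0x31): reg=0xC1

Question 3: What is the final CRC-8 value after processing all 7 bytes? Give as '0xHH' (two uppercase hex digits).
Answer: 0xCD

Derivation:
After byte 1 (0x6C): reg=0x03
After byte 2 (0xE2): reg=0xA9
After byte 3 (0x31): reg=0xC1
After byte 4 (0xBF): reg=0x7D
After byte 5 (0x0B): reg=0x45
After byte 6 (0x64): reg=0xE7
After byte 7 (0xC8): reg=0xCD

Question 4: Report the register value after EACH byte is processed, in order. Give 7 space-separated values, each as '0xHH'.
0x03 0xA9 0xC1 0x7D 0x45 0xE7 0xCD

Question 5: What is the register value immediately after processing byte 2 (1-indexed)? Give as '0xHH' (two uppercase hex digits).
After byte 1 (0x6C): reg=0x03
After byte 2 (0xE2): reg=0xA9

Answer: 0xA9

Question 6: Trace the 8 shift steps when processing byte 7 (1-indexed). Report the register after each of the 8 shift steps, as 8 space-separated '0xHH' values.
Answer: 0x5E 0xBC 0x7F 0xFE 0xFB 0xF1 0xE5 0xCD

Derivation:
After byte 1 (0x6C): reg=0x03
After byte 2 (0xE2): reg=0xA9
After byte 3 (0x31): reg=0xC1
After byte 4 (0xBF): reg=0x7D
After byte 5 (0x0B): reg=0x45
After byte 6 (0x64): reg=0xE7
Register before byte 7: 0xE7
After XOR with byte 0xC8: 0x2F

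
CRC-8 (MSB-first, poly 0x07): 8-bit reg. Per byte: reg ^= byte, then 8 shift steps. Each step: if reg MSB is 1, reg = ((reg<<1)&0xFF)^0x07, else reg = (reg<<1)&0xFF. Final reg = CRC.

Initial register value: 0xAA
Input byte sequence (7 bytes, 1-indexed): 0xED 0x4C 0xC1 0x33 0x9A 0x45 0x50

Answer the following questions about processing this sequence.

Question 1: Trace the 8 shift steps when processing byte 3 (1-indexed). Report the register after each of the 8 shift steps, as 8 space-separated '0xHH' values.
After byte 1 (0xED): reg=0xD2
After byte 2 (0x4C): reg=0xD3
Register before byte 3: 0xD3
After XOR with byte 0xC1: 0x12

Answer: 0x24 0x48 0x90 0x27 0x4E 0x9C 0x3F 0x7E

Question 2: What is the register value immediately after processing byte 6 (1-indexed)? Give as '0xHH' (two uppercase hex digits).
After byte 1 (0xED): reg=0xD2
After byte 2 (0x4C): reg=0xD3
After byte 3 (0xC1): reg=0x7E
After byte 4 (0x33): reg=0xE4
After byte 5 (0x9A): reg=0x7D
After byte 6 (0x45): reg=0xA8

Answer: 0xA8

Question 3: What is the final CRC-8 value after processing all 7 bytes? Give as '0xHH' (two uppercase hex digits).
Answer: 0xE6

Derivation:
After byte 1 (0xED): reg=0xD2
After byte 2 (0x4C): reg=0xD3
After byte 3 (0xC1): reg=0x7E
After byte 4 (0x33): reg=0xE4
After byte 5 (0x9A): reg=0x7D
After byte 6 (0x45): reg=0xA8
After byte 7 (0x50): reg=0xE6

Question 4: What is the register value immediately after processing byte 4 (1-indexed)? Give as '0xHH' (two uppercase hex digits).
Answer: 0xE4

Derivation:
After byte 1 (0xED): reg=0xD2
After byte 2 (0x4C): reg=0xD3
After byte 3 (0xC1): reg=0x7E
After byte 4 (0x33): reg=0xE4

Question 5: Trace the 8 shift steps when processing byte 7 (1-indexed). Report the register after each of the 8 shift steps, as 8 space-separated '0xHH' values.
After byte 1 (0xED): reg=0xD2
After byte 2 (0x4C): reg=0xD3
After byte 3 (0xC1): reg=0x7E
After byte 4 (0x33): reg=0xE4
After byte 5 (0x9A): reg=0x7D
After byte 6 (0x45): reg=0xA8
Register before byte 7: 0xA8
After XOR with byte 0x50: 0xF8

Answer: 0xF7 0xE9 0xD5 0xAD 0x5D 0xBA 0x73 0xE6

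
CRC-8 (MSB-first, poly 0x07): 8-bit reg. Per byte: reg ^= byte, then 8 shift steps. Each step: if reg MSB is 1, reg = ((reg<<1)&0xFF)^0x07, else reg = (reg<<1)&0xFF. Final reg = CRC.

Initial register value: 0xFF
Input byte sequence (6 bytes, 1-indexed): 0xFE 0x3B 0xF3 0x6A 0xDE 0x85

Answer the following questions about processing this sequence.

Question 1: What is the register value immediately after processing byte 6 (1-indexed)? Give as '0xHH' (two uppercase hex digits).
After byte 1 (0xFE): reg=0x07
After byte 2 (0x3B): reg=0xB4
After byte 3 (0xF3): reg=0xD2
After byte 4 (0x6A): reg=0x21
After byte 5 (0xDE): reg=0xF3
After byte 6 (0x85): reg=0x45

Answer: 0x45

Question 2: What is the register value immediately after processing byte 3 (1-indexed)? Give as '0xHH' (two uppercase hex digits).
Answer: 0xD2

Derivation:
After byte 1 (0xFE): reg=0x07
After byte 2 (0x3B): reg=0xB4
After byte 3 (0xF3): reg=0xD2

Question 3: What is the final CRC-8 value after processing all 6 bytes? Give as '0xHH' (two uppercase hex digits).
After byte 1 (0xFE): reg=0x07
After byte 2 (0x3B): reg=0xB4
After byte 3 (0xF3): reg=0xD2
After byte 4 (0x6A): reg=0x21
After byte 5 (0xDE): reg=0xF3
After byte 6 (0x85): reg=0x45

Answer: 0x45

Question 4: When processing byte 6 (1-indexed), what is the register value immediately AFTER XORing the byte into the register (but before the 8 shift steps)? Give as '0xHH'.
Register before byte 6: 0xF3
Byte 6: 0x85
0xF3 XOR 0x85 = 0x76

Answer: 0x76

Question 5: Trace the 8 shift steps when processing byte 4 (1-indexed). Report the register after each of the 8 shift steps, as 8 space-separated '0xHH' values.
After byte 1 (0xFE): reg=0x07
After byte 2 (0x3B): reg=0xB4
After byte 3 (0xF3): reg=0xD2
Register before byte 4: 0xD2
After XOR with byte 0x6A: 0xB8

Answer: 0x77 0xEE 0xDB 0xB1 0x65 0xCA 0x93 0x21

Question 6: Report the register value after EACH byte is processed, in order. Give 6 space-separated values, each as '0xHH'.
0x07 0xB4 0xD2 0x21 0xF3 0x45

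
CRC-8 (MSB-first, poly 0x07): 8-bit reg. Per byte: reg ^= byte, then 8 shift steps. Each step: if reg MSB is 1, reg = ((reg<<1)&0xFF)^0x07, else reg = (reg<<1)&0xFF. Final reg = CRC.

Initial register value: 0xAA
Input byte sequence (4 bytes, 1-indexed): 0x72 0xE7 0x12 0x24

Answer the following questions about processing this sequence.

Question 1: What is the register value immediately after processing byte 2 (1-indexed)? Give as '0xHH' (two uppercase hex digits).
After byte 1 (0x72): reg=0x06
After byte 2 (0xE7): reg=0xA9

Answer: 0xA9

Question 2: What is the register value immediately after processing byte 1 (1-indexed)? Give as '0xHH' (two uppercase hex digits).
After byte 1 (0x72): reg=0x06

Answer: 0x06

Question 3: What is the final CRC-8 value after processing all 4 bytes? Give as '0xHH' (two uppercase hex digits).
After byte 1 (0x72): reg=0x06
After byte 2 (0xE7): reg=0xA9
After byte 3 (0x12): reg=0x28
After byte 4 (0x24): reg=0x24

Answer: 0x24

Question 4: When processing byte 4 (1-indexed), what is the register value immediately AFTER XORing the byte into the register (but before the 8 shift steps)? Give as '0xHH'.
Register before byte 4: 0x28
Byte 4: 0x24
0x28 XOR 0x24 = 0x0C

Answer: 0x0C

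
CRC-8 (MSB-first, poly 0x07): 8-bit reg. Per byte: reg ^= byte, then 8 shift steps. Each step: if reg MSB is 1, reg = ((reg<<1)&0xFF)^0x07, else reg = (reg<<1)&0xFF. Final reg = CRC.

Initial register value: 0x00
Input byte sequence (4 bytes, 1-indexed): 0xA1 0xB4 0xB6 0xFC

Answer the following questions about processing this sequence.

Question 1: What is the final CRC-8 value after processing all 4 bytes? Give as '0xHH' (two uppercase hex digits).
After byte 1 (0xA1): reg=0x6E
After byte 2 (0xB4): reg=0x08
After byte 3 (0xB6): reg=0x33
After byte 4 (0xFC): reg=0x63

Answer: 0x63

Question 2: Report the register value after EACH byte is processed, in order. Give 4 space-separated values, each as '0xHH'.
0x6E 0x08 0x33 0x63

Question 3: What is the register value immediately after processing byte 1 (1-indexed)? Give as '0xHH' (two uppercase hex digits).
Answer: 0x6E

Derivation:
After byte 1 (0xA1): reg=0x6E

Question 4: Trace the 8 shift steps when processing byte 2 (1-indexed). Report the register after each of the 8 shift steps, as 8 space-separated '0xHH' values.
After byte 1 (0xA1): reg=0x6E
Register before byte 2: 0x6E
After XOR with byte 0xB4: 0xDA

Answer: 0xB3 0x61 0xC2 0x83 0x01 0x02 0x04 0x08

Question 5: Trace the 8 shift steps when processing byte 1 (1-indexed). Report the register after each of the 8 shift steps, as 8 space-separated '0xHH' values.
Answer: 0x45 0x8A 0x13 0x26 0x4C 0x98 0x37 0x6E

Derivation:
Register before byte 1: 0x00
After XOR with byte 0xA1: 0xA1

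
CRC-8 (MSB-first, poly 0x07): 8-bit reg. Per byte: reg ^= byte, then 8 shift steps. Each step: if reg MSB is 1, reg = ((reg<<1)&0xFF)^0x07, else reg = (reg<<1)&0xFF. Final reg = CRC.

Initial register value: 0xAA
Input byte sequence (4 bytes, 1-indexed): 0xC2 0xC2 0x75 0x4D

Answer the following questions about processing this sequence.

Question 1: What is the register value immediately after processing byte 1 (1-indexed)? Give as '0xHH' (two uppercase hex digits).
After byte 1 (0xC2): reg=0x1F

Answer: 0x1F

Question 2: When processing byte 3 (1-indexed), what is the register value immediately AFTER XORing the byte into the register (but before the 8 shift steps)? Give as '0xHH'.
Register before byte 3: 0x1D
Byte 3: 0x75
0x1D XOR 0x75 = 0x68

Answer: 0x68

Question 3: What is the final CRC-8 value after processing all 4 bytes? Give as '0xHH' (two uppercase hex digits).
Answer: 0xB9

Derivation:
After byte 1 (0xC2): reg=0x1F
After byte 2 (0xC2): reg=0x1D
After byte 3 (0x75): reg=0x1F
After byte 4 (0x4D): reg=0xB9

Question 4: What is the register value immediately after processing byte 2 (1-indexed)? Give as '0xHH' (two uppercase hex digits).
Answer: 0x1D

Derivation:
After byte 1 (0xC2): reg=0x1F
After byte 2 (0xC2): reg=0x1D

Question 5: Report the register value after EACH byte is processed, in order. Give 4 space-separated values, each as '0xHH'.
0x1F 0x1D 0x1F 0xB9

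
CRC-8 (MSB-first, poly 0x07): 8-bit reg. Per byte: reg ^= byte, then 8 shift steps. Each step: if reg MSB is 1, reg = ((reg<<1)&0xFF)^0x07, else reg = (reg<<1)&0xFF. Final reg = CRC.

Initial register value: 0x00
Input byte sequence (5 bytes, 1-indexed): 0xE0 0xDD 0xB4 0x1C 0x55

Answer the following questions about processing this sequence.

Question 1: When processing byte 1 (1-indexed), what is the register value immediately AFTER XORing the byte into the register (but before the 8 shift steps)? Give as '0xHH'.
Register before byte 1: 0x00
Byte 1: 0xE0
0x00 XOR 0xE0 = 0xE0

Answer: 0xE0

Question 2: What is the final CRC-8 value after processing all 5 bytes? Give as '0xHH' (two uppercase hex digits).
Answer: 0x4E

Derivation:
After byte 1 (0xE0): reg=0xAE
After byte 2 (0xDD): reg=0x5E
After byte 3 (0xB4): reg=0x98
After byte 4 (0x1C): reg=0x95
After byte 5 (0x55): reg=0x4E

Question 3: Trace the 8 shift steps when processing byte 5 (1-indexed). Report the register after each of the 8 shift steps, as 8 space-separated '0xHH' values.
After byte 1 (0xE0): reg=0xAE
After byte 2 (0xDD): reg=0x5E
After byte 3 (0xB4): reg=0x98
After byte 4 (0x1C): reg=0x95
Register before byte 5: 0x95
After XOR with byte 0x55: 0xC0

Answer: 0x87 0x09 0x12 0x24 0x48 0x90 0x27 0x4E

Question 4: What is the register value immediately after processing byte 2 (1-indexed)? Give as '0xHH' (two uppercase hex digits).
After byte 1 (0xE0): reg=0xAE
After byte 2 (0xDD): reg=0x5E

Answer: 0x5E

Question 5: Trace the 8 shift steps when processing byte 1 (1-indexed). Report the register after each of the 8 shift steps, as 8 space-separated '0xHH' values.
Register before byte 1: 0x00
After XOR with byte 0xE0: 0xE0

Answer: 0xC7 0x89 0x15 0x2A 0x54 0xA8 0x57 0xAE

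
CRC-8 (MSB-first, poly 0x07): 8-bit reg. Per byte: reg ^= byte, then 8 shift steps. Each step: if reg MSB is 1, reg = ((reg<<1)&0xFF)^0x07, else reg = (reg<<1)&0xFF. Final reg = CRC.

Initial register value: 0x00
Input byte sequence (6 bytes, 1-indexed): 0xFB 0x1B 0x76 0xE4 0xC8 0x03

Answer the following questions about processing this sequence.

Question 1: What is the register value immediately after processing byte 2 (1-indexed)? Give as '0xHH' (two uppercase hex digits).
After byte 1 (0xFB): reg=0xEF
After byte 2 (0x1B): reg=0xC2

Answer: 0xC2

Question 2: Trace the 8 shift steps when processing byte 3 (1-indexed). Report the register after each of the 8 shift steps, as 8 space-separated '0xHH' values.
After byte 1 (0xFB): reg=0xEF
After byte 2 (0x1B): reg=0xC2
Register before byte 3: 0xC2
After XOR with byte 0x76: 0xB4

Answer: 0x6F 0xDE 0xBB 0x71 0xE2 0xC3 0x81 0x05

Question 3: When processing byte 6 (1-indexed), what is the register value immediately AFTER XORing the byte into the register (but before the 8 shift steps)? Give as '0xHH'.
Answer: 0x23

Derivation:
Register before byte 6: 0x20
Byte 6: 0x03
0x20 XOR 0x03 = 0x23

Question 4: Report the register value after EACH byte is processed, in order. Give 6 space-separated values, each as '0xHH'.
0xEF 0xC2 0x05 0xA9 0x20 0xE9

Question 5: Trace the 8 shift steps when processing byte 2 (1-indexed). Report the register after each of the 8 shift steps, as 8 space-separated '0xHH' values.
Answer: 0xEF 0xD9 0xB5 0x6D 0xDA 0xB3 0x61 0xC2

Derivation:
After byte 1 (0xFB): reg=0xEF
Register before byte 2: 0xEF
After XOR with byte 0x1B: 0xF4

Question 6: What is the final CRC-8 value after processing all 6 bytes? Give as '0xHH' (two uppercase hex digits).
Answer: 0xE9

Derivation:
After byte 1 (0xFB): reg=0xEF
After byte 2 (0x1B): reg=0xC2
After byte 3 (0x76): reg=0x05
After byte 4 (0xE4): reg=0xA9
After byte 5 (0xC8): reg=0x20
After byte 6 (0x03): reg=0xE9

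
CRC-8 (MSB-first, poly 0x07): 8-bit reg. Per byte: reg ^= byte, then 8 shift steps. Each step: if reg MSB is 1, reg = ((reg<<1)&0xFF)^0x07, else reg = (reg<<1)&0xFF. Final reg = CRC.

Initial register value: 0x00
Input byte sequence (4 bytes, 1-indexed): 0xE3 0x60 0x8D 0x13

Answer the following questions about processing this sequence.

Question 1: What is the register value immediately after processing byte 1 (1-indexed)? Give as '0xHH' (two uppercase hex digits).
Answer: 0xA7

Derivation:
After byte 1 (0xE3): reg=0xA7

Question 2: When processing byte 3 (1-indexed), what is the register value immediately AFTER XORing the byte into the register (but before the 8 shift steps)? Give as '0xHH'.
Register before byte 3: 0x5B
Byte 3: 0x8D
0x5B XOR 0x8D = 0xD6

Answer: 0xD6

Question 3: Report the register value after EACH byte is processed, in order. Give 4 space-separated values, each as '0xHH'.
0xA7 0x5B 0x2C 0xBD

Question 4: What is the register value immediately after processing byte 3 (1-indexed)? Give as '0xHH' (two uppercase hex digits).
After byte 1 (0xE3): reg=0xA7
After byte 2 (0x60): reg=0x5B
After byte 3 (0x8D): reg=0x2C

Answer: 0x2C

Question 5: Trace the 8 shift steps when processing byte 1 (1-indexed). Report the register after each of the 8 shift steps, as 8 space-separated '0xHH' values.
Register before byte 1: 0x00
After XOR with byte 0xE3: 0xE3

Answer: 0xC1 0x85 0x0D 0x1A 0x34 0x68 0xD0 0xA7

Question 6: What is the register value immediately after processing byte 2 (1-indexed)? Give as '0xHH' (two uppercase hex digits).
Answer: 0x5B

Derivation:
After byte 1 (0xE3): reg=0xA7
After byte 2 (0x60): reg=0x5B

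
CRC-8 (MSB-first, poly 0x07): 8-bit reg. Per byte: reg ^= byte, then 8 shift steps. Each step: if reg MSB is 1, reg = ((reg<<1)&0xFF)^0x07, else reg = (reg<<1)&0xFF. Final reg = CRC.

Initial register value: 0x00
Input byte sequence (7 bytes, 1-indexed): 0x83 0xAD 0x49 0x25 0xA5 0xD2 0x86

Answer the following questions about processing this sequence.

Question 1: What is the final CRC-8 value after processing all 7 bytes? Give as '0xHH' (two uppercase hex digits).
After byte 1 (0x83): reg=0x80
After byte 2 (0xAD): reg=0xC3
After byte 3 (0x49): reg=0xBF
After byte 4 (0x25): reg=0xCF
After byte 5 (0xA5): reg=0x11
After byte 6 (0xD2): reg=0x47
After byte 7 (0x86): reg=0x49

Answer: 0x49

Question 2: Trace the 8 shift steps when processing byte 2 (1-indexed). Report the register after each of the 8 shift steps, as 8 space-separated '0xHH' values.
After byte 1 (0x83): reg=0x80
Register before byte 2: 0x80
After XOR with byte 0xAD: 0x2D

Answer: 0x5A 0xB4 0x6F 0xDE 0xBB 0x71 0xE2 0xC3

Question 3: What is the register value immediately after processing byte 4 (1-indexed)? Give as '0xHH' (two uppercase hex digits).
After byte 1 (0x83): reg=0x80
After byte 2 (0xAD): reg=0xC3
After byte 3 (0x49): reg=0xBF
After byte 4 (0x25): reg=0xCF

Answer: 0xCF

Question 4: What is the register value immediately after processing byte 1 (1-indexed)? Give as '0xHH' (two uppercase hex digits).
After byte 1 (0x83): reg=0x80

Answer: 0x80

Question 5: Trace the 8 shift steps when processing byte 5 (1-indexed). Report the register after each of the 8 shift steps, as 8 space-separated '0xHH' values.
After byte 1 (0x83): reg=0x80
After byte 2 (0xAD): reg=0xC3
After byte 3 (0x49): reg=0xBF
After byte 4 (0x25): reg=0xCF
Register before byte 5: 0xCF
After XOR with byte 0xA5: 0x6A

Answer: 0xD4 0xAF 0x59 0xB2 0x63 0xC6 0x8B 0x11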